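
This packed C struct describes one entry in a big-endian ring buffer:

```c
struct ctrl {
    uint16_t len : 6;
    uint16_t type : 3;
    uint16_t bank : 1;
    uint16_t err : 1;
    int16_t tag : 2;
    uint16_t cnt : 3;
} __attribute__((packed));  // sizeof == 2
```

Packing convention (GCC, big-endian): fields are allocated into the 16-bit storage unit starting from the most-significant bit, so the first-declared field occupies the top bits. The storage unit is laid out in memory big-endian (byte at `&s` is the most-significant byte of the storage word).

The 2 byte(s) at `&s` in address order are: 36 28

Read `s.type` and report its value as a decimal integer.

4

[0]=0x36 [1]=0x28 (big-endian) → word 0x3628
len [10+:6] = (word>>10) & 0x3f = 13
type [7+:3] = (word>>7) & 0x7 = 4  ←
bank [6+:1] = (word>>6) & 0x1 = 0
err [5+:1] = (word>>5) & 0x1 = 1
tag [3+:2] = (word>>3) & 0x3 = 1
cnt [0+:3] = (word>>0) & 0x7 = 0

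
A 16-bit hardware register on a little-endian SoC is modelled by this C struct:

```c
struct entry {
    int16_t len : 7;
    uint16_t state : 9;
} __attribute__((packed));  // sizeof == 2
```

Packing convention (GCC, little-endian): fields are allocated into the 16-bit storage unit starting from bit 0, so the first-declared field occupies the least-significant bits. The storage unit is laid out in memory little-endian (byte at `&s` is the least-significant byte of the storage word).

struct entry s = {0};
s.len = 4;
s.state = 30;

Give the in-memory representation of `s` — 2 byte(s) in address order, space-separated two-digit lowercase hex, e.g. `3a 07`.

04 0f

[0+:7] len=4 & 0x7f = 0x4; word=0x0004
[7+:9] state=30 & 0x1ff = 0x1e; word=0x0f04
word = 0x0f04 → little-endian bytes:
  [0]=0x04  [1]=0x0f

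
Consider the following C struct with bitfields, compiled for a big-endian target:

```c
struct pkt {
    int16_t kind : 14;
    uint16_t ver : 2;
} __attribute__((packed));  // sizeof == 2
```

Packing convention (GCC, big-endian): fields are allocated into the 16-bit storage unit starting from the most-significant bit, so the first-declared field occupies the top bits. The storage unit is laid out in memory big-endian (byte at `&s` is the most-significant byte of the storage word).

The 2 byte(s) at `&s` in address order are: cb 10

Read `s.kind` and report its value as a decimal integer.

[0]=0xcb [1]=0x10 (big-endian) → word 0xcb10
kind:14 @ bit 2 → (0xcb10>>2)&0x3fff = 0x32c4  ←
ver:2 @ bit 0 → (0xcb10>>0)&0x3 = 0x0
kind signed 14b, MSB=1: 12996 - 16384 = -3388

-3388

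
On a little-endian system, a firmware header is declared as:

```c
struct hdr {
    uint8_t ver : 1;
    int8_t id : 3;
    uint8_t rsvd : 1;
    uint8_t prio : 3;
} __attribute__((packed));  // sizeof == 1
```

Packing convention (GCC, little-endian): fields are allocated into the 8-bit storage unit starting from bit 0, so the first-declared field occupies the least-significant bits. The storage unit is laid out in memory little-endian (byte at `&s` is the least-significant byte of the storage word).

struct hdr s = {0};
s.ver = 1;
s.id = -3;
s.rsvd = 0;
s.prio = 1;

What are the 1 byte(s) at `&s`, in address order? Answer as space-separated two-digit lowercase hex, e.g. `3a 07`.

2b

[0+:1] ver=1 & 0x1 = 0x1; word=0x01
[1+:3] id=-3 & 0x7 = 0x5; word=0x0b
[4+:1] rsvd=0 & 0x1 = 0x0; word=0x0b
[5+:3] prio=1 & 0x7 = 0x1; word=0x2b
word = 0x2b → little-endian bytes:
  [0]=0x2b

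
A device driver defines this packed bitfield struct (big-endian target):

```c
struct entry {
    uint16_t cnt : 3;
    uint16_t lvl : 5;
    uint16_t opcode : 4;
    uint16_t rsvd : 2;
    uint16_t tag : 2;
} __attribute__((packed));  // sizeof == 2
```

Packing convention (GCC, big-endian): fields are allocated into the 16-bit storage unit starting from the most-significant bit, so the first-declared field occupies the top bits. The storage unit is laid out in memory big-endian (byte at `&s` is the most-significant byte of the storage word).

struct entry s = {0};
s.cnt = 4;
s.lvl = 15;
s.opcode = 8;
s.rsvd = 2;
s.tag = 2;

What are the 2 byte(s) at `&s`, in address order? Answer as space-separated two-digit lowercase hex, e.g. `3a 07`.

cnt (3b) val=4 bits=0x4 at bit 13: 0x8000
lvl (5b) val=15 bits=0xf at bit 8: 0x8f00
opcode (4b) val=8 bits=0x8 at bit 4: 0x8f80
rsvd (2b) val=2 bits=0x2 at bit 2: 0x8f88
tag (2b) val=2 bits=0x2 at bit 0: 0x8f8a
word = 0x8f8a → big-endian bytes:
  [0]=0x8f  [1]=0x8a

8f 8a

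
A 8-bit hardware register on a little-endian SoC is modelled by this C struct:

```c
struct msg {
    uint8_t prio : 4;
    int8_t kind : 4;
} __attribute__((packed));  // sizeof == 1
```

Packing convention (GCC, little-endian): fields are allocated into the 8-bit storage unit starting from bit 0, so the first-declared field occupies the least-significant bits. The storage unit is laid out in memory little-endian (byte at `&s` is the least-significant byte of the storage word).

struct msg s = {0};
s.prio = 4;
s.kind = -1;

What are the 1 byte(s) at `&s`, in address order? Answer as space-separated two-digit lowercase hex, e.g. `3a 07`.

[0+:4] prio=4 & 0xf = 0x4; word=0x04
[4+:4] kind=-1 & 0xf = 0xf; word=0xf4
word = 0xf4 → little-endian bytes:
  [0]=0xf4

f4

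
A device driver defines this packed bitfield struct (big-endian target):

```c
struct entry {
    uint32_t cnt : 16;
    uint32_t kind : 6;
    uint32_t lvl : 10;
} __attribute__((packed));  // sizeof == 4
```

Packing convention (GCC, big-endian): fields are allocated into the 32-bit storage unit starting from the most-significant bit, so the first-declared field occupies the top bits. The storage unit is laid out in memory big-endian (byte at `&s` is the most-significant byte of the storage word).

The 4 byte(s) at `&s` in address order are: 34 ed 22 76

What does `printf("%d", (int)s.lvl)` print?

630

[0]=0x34 [1]=0xed [2]=0x22 [3]=0x76 (big-endian) → word 0x34ed2276
cnt:16 @ bit 16 → (0x34ed2276>>16)&0xffff = 0x34ed
kind:6 @ bit 10 → (0x34ed2276>>10)&0x3f = 0x8
lvl:10 @ bit 0 → (0x34ed2276>>0)&0x3ff = 0x276  ←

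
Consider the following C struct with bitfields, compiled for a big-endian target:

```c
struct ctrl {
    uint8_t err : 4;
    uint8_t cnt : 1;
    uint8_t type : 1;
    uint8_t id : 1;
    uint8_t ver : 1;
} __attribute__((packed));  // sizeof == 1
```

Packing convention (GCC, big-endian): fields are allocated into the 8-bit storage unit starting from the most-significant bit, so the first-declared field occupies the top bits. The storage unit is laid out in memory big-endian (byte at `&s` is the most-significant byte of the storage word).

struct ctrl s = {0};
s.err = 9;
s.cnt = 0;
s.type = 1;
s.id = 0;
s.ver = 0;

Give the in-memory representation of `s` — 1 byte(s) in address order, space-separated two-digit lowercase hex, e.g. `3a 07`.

[4+:4] err=9 & 0xf = 0x9; word=0x90
[3+:1] cnt=0 & 0x1 = 0x0; word=0x90
[2+:1] type=1 & 0x1 = 0x1; word=0x94
[1+:1] id=0 & 0x1 = 0x0; word=0x94
[0+:1] ver=0 & 0x1 = 0x0; word=0x94
word = 0x94 → big-endian bytes:
  [0]=0x94

94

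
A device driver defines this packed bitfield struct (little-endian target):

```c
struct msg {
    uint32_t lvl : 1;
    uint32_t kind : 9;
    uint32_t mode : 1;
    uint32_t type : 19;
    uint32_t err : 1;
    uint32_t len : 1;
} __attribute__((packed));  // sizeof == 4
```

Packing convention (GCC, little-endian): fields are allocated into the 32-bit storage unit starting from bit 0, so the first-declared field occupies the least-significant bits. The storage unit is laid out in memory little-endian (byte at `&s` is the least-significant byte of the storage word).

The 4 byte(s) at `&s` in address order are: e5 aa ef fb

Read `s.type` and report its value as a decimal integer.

[0]=0xe5 [1]=0xaa [2]=0xef [3]=0xfb (little-endian) → word 0xfbefaae5
lvl [0+:1] = (word>>0) & 0x1 = 1
kind [1+:9] = (word>>1) & 0x1ff = 370
mode [10+:1] = (word>>10) & 0x1 = 0
type [11+:19] = (word>>11) & 0x7ffff = 490997  ←
err [30+:1] = (word>>30) & 0x1 = 1
len [31+:1] = (word>>31) & 0x1 = 1

490997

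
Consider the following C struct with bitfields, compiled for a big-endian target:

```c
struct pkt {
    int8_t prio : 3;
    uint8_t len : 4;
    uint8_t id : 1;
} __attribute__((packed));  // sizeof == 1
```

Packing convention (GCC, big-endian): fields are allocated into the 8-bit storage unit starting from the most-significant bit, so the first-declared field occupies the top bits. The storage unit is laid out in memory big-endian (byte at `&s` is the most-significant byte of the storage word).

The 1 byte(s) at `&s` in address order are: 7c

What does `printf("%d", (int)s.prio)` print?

[0]=0x7c (big-endian) → word 0x7c
prio [5+:3] = (word>>5) & 0x7 = 3  ←
len [1+:4] = (word>>1) & 0xf = 14
id [0+:1] = (word>>0) & 0x1 = 0
prio signed 3b, MSB=0: value = 3

3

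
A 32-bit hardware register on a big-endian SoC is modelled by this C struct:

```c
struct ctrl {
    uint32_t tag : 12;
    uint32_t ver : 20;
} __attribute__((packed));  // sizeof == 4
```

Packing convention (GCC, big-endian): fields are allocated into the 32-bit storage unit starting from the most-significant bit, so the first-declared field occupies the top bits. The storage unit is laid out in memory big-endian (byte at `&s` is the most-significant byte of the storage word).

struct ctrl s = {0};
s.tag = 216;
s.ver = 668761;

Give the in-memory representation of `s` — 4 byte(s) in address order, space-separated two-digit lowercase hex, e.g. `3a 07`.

[20+:12] tag=216 & 0xfff = 0xd8; word=0x0d800000
[0+:20] ver=668761 & 0xfffff = 0xa3459; word=0x0d8a3459
word = 0x0d8a3459 → big-endian bytes:
  [0]=0x0d  [1]=0x8a  [2]=0x34  [3]=0x59

0d 8a 34 59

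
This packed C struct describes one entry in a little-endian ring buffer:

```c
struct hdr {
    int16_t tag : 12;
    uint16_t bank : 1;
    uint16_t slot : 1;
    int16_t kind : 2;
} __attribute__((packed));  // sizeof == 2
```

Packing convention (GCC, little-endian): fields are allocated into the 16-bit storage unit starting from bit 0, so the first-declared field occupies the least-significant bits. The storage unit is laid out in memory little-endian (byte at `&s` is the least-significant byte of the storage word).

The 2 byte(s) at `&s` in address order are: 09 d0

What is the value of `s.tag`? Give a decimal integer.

9

[0]=0x09 [1]=0xd0 (little-endian) → word 0xd009
tag:12 @ bit 0 → (0xd009>>0)&0xfff = 0x9  ←
bank:1 @ bit 12 → (0xd009>>12)&0x1 = 0x1
slot:1 @ bit 13 → (0xd009>>13)&0x1 = 0x0
kind:2 @ bit 14 → (0xd009>>14)&0x3 = 0x3
tag signed 12b, MSB=0: value = 9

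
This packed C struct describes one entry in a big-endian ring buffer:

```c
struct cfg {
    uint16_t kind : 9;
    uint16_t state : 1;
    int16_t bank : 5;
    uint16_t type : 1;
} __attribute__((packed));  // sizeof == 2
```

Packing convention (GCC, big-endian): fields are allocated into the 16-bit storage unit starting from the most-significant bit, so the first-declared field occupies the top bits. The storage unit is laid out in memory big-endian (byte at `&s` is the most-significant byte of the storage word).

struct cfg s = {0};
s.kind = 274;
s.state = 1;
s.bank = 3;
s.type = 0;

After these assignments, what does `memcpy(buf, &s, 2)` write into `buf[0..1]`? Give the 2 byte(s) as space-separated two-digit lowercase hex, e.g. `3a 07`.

89 46

[7+:9] kind=274 & 0x1ff = 0x112; word=0x8900
[6+:1] state=1 & 0x1 = 0x1; word=0x8940
[1+:5] bank=3 & 0x1f = 0x3; word=0x8946
[0+:1] type=0 & 0x1 = 0x0; word=0x8946
word = 0x8946 → big-endian bytes:
  [0]=0x89  [1]=0x46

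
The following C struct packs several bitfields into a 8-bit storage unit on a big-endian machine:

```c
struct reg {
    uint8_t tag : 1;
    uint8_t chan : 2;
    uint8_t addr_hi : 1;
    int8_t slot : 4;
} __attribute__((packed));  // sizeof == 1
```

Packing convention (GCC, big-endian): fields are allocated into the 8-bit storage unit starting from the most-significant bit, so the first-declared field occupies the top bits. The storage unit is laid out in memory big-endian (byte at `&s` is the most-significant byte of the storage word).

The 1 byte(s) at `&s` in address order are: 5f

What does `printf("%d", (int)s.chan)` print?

2

[0]=0x5f (big-endian) → word 0x5f
tag:1 @ bit 7 → (0x5f>>7)&0x1 = 0x0
chan:2 @ bit 5 → (0x5f>>5)&0x3 = 0x2  ←
addr_hi:1 @ bit 4 → (0x5f>>4)&0x1 = 0x1
slot:4 @ bit 0 → (0x5f>>0)&0xf = 0xf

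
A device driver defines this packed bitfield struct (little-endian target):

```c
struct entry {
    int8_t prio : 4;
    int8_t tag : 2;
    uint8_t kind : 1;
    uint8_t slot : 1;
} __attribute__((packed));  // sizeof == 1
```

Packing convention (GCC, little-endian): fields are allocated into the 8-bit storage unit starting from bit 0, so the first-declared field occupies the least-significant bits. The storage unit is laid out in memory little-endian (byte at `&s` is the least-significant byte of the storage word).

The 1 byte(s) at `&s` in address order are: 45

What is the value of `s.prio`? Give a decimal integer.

5

[0]=0x45 (little-endian) → word 0x45
prio:4 @ bit 0 → (0x45>>0)&0xf = 0x5  ←
tag:2 @ bit 4 → (0x45>>4)&0x3 = 0x0
kind:1 @ bit 6 → (0x45>>6)&0x1 = 0x1
slot:1 @ bit 7 → (0x45>>7)&0x1 = 0x0
prio signed 4b, MSB=0: value = 5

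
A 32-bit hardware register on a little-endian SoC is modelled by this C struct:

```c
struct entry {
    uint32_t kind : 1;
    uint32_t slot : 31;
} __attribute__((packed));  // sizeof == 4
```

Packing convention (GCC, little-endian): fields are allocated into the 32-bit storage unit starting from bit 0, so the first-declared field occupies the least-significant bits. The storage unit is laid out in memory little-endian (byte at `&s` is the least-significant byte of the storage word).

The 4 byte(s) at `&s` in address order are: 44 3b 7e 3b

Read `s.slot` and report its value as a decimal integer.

499064226

[0]=0x44 [1]=0x3b [2]=0x7e [3]=0x3b (little-endian) → word 0x3b7e3b44
kind:1 @ bit 0 → (0x3b7e3b44>>0)&0x1 = 0x0
slot:31 @ bit 1 → (0x3b7e3b44>>1)&0x7fffffff = 0x1dbf1da2  ←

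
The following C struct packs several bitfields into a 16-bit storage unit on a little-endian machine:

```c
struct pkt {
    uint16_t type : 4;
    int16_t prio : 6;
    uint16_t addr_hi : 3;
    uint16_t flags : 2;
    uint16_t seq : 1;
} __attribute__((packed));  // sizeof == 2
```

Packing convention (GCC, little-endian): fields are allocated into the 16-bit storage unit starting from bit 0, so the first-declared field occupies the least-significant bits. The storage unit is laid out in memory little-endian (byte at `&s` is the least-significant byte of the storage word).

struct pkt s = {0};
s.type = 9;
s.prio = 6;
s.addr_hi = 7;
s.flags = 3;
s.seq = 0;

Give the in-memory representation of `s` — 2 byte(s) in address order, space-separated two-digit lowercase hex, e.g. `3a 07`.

type (4b) val=9 bits=0x9 at bit 0: 0x0009
prio (6b) val=6 bits=0x6 at bit 4: 0x0069
addr_hi (3b) val=7 bits=0x7 at bit 10: 0x1c69
flags (2b) val=3 bits=0x3 at bit 13: 0x7c69
seq (1b) val=0 bits=0x0 at bit 15: 0x7c69
word = 0x7c69 → little-endian bytes:
  [0]=0x69  [1]=0x7c

69 7c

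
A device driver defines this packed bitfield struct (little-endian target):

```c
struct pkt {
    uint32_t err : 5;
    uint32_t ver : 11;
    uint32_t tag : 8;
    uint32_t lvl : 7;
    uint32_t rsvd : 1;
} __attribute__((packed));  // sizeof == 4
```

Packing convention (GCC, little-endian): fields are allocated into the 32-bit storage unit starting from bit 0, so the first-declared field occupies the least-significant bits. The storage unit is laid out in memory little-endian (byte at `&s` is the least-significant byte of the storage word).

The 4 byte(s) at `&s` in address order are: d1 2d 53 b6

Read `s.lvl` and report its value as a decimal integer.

[0]=0xd1 [1]=0x2d [2]=0x53 [3]=0xb6 (little-endian) → word 0xb6532dd1
err:5 @ bit 0 → (0xb6532dd1>>0)&0x1f = 0x11
ver:11 @ bit 5 → (0xb6532dd1>>5)&0x7ff = 0x16e
tag:8 @ bit 16 → (0xb6532dd1>>16)&0xff = 0x53
lvl:7 @ bit 24 → (0xb6532dd1>>24)&0x7f = 0x36  ←
rsvd:1 @ bit 31 → (0xb6532dd1>>31)&0x1 = 0x1

54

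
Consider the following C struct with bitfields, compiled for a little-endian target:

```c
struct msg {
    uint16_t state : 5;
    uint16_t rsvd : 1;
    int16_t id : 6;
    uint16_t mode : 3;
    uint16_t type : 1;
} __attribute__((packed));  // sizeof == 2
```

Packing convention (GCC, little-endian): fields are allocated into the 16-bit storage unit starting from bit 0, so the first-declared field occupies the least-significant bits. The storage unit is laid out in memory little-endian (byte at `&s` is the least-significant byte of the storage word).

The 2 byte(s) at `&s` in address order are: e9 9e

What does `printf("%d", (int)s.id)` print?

-5

[0]=0xe9 [1]=0x9e (little-endian) → word 0x9ee9
state [0+:5] = (word>>0) & 0x1f = 9
rsvd [5+:1] = (word>>5) & 0x1 = 1
id [6+:6] = (word>>6) & 0x3f = 59  ←
mode [12+:3] = (word>>12) & 0x7 = 1
type [15+:1] = (word>>15) & 0x1 = 1
id signed 6b, MSB=1: 59 - 64 = -5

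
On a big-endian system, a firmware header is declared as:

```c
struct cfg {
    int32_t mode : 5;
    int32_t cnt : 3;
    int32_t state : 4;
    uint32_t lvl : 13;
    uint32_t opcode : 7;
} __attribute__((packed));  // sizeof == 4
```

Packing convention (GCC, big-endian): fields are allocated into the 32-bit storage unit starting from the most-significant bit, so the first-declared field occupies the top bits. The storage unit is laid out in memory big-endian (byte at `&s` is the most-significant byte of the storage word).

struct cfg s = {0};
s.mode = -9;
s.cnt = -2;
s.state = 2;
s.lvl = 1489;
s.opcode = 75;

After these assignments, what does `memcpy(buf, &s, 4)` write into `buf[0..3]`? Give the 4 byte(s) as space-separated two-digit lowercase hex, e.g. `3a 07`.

be 22 e8 cb

[27+:5] mode=-9 & 0x1f = 0x17; word=0xb8000000
[24+:3] cnt=-2 & 0x7 = 0x6; word=0xbe000000
[20+:4] state=2 & 0xf = 0x2; word=0xbe200000
[7+:13] lvl=1489 & 0x1fff = 0x5d1; word=0xbe22e880
[0+:7] opcode=75 & 0x7f = 0x4b; word=0xbe22e8cb
word = 0xbe22e8cb → big-endian bytes:
  [0]=0xbe  [1]=0x22  [2]=0xe8  [3]=0xcb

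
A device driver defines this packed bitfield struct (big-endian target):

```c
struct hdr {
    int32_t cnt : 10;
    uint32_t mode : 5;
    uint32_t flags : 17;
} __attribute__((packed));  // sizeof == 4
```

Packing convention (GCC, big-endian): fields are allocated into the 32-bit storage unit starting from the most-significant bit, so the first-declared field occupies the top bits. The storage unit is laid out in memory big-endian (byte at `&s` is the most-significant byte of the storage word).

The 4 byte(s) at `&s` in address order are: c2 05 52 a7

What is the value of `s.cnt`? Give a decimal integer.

-248

[0]=0xc2 [1]=0x05 [2]=0x52 [3]=0xa7 (big-endian) → word 0xc20552a7
cnt [22+:10] = (word>>22) & 0x3ff = 776  ←
mode [17+:5] = (word>>17) & 0x1f = 2
flags [0+:17] = (word>>0) & 0x1ffff = 86695
cnt signed 10b, MSB=1: 776 - 1024 = -248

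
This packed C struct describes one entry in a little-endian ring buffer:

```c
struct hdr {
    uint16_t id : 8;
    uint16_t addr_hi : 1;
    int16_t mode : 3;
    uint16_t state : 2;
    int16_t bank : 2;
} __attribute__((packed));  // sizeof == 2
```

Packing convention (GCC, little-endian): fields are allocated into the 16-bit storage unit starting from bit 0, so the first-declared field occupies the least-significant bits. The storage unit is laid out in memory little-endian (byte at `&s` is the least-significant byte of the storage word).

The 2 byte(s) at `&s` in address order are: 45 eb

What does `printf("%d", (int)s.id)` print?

[0]=0x45 [1]=0xeb (little-endian) → word 0xeb45
id [0+:8] = (word>>0) & 0xff = 69  ←
addr_hi [8+:1] = (word>>8) & 0x1 = 1
mode [9+:3] = (word>>9) & 0x7 = 5
state [12+:2] = (word>>12) & 0x3 = 2
bank [14+:2] = (word>>14) & 0x3 = 3

69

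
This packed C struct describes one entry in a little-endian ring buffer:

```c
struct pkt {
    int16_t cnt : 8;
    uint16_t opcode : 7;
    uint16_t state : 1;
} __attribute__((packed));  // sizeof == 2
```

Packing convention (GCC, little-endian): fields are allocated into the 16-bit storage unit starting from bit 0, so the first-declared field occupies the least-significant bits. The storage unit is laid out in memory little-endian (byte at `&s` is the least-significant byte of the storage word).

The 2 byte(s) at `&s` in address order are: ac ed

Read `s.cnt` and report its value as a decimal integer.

-84

[0]=0xac [1]=0xed (little-endian) → word 0xedac
cnt:8 @ bit 0 → (0xedac>>0)&0xff = 0xac  ←
opcode:7 @ bit 8 → (0xedac>>8)&0x7f = 0x6d
state:1 @ bit 15 → (0xedac>>15)&0x1 = 0x1
cnt signed 8b, MSB=1: 172 - 256 = -84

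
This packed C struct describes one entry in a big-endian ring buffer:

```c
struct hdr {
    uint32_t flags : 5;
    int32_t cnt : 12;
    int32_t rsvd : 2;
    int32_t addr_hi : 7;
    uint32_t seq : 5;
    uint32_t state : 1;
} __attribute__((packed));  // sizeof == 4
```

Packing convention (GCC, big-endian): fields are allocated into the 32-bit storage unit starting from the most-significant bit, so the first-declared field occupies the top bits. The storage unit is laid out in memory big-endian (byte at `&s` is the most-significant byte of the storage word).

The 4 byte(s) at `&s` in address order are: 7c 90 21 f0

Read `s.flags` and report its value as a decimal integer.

[0]=0x7c [1]=0x90 [2]=0x21 [3]=0xf0 (big-endian) → word 0x7c9021f0
flags [27+:5] = (word>>27) & 0x1f = 15  ←
cnt [15+:12] = (word>>15) & 0xfff = 2336
rsvd [13+:2] = (word>>13) & 0x3 = 1
addr_hi [6+:7] = (word>>6) & 0x7f = 7
seq [1+:5] = (word>>1) & 0x1f = 24
state [0+:1] = (word>>0) & 0x1 = 0

15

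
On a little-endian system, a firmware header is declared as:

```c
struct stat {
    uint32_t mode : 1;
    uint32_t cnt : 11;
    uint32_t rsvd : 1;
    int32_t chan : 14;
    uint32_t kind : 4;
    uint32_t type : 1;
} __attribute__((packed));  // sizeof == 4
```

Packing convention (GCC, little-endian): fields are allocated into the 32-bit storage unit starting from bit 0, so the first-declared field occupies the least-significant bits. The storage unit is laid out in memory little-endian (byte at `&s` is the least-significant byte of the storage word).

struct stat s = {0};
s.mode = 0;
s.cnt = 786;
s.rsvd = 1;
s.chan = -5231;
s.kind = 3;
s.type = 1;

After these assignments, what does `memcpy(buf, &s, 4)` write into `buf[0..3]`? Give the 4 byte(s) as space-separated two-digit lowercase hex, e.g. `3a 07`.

mode (1b) val=0 bits=0x0 at bit 0: 0x00000000
cnt (11b) val=786 bits=0x312 at bit 1: 0x00000624
rsvd (1b) val=1 bits=0x1 at bit 12: 0x00001624
chan (14b) val=-5231 bits=0x2b91 at bit 13: 0x05723624
kind (4b) val=3 bits=0x3 at bit 27: 0x1d723624
type (1b) val=1 bits=0x1 at bit 31: 0x9d723624
word = 0x9d723624 → little-endian bytes:
  [0]=0x24  [1]=0x36  [2]=0x72  [3]=0x9d

24 36 72 9d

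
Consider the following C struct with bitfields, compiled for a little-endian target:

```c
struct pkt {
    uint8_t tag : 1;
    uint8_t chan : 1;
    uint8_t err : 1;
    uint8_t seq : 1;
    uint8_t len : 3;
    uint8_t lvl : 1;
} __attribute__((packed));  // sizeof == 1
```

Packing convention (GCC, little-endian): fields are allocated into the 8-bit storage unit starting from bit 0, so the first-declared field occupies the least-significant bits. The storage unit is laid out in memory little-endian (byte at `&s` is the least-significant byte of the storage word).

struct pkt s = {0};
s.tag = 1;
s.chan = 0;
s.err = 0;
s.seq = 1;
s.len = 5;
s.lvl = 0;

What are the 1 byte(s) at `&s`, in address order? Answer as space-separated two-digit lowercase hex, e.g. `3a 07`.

tag:1 = 1 → 0x1 << 0 → word 0x01
chan:1 = 0 → 0x0 << 1 → word 0x01
err:1 = 0 → 0x0 << 2 → word 0x01
seq:1 = 1 → 0x1 << 3 → word 0x09
len:3 = 5 → 0x5 << 4 → word 0x59
lvl:1 = 0 → 0x0 << 7 → word 0x59
word = 0x59 → little-endian bytes:
  [0]=0x59

59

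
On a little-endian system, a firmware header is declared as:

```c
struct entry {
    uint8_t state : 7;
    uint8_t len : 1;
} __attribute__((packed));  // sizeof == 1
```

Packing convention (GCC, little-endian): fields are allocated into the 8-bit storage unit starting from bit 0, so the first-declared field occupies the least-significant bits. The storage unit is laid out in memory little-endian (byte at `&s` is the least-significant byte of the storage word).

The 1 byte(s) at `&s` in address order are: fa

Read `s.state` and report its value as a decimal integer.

122

[0]=0xfa (little-endian) → word 0xfa
state:7 @ bit 0 → (0xfa>>0)&0x7f = 0x7a  ←
len:1 @ bit 7 → (0xfa>>7)&0x1 = 0x1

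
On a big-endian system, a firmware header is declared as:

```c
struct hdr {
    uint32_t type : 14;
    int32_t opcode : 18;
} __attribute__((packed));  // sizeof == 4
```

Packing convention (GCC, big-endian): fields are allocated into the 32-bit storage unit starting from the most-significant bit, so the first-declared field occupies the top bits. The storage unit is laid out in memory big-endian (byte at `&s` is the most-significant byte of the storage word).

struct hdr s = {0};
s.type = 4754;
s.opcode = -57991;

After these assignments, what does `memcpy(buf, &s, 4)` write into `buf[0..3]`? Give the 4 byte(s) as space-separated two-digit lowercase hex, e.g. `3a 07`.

4a 4b 1d 79

type (14b) val=4754 bits=0x1292 at bit 18: 0x4a480000
opcode (18b) val=-57991 bits=0x31d79 at bit 0: 0x4a4b1d79
word = 0x4a4b1d79 → big-endian bytes:
  [0]=0x4a  [1]=0x4b  [2]=0x1d  [3]=0x79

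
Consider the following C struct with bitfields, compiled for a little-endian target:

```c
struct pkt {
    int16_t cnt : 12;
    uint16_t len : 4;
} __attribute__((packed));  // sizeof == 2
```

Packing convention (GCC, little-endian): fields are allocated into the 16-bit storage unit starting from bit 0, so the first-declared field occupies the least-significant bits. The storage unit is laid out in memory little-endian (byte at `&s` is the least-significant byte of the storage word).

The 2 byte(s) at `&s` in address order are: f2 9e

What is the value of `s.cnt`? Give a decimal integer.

[0]=0xf2 [1]=0x9e (little-endian) → word 0x9ef2
cnt [0+:12] = (word>>0) & 0xfff = 3826  ←
len [12+:4] = (word>>12) & 0xf = 9
cnt signed 12b, MSB=1: 3826 - 4096 = -270

-270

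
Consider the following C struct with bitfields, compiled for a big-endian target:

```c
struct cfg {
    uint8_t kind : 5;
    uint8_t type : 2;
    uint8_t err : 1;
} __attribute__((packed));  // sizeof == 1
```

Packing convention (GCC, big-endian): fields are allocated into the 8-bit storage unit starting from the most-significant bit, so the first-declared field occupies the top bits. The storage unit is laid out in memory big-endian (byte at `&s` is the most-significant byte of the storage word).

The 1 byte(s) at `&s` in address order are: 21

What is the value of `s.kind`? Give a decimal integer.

4

[0]=0x21 (big-endian) → word 0x21
kind:5 @ bit 3 → (0x21>>3)&0x1f = 0x4  ←
type:2 @ bit 1 → (0x21>>1)&0x3 = 0x0
err:1 @ bit 0 → (0x21>>0)&0x1 = 0x1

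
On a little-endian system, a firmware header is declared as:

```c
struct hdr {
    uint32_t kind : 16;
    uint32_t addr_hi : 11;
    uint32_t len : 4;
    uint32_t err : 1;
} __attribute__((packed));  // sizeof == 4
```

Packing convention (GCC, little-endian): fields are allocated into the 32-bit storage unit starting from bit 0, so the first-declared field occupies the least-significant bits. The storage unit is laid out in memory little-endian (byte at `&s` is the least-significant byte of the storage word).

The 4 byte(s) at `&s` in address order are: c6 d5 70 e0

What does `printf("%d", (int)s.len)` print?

12

[0]=0xc6 [1]=0xd5 [2]=0x70 [3]=0xe0 (little-endian) → word 0xe070d5c6
kind [0+:16] = (word>>0) & 0xffff = 54726
addr_hi [16+:11] = (word>>16) & 0x7ff = 112
len [27+:4] = (word>>27) & 0xf = 12  ←
err [31+:1] = (word>>31) & 0x1 = 1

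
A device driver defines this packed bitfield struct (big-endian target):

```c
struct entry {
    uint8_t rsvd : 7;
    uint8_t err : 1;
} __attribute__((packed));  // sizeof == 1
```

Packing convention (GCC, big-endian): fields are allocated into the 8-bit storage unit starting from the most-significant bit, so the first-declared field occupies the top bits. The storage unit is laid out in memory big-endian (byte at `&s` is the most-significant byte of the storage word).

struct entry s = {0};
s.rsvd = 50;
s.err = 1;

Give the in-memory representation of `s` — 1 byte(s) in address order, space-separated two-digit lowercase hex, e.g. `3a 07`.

rsvd:7 = 50 → 0x32 << 1 → word 0x64
err:1 = 1 → 0x1 << 0 → word 0x65
word = 0x65 → big-endian bytes:
  [0]=0x65

65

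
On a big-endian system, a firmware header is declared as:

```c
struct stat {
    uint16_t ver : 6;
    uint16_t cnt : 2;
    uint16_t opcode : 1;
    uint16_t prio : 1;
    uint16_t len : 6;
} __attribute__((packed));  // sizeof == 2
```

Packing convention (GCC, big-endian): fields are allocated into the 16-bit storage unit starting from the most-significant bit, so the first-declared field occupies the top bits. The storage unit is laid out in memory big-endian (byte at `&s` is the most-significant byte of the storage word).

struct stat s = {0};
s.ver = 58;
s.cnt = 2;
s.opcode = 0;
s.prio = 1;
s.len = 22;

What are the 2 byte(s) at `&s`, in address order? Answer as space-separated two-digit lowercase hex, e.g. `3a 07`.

ver:6 = 58 → 0x3a << 10 → word 0xe800
cnt:2 = 2 → 0x2 << 8 → word 0xea00
opcode:1 = 0 → 0x0 << 7 → word 0xea00
prio:1 = 1 → 0x1 << 6 → word 0xea40
len:6 = 22 → 0x16 << 0 → word 0xea56
word = 0xea56 → big-endian bytes:
  [0]=0xea  [1]=0x56

ea 56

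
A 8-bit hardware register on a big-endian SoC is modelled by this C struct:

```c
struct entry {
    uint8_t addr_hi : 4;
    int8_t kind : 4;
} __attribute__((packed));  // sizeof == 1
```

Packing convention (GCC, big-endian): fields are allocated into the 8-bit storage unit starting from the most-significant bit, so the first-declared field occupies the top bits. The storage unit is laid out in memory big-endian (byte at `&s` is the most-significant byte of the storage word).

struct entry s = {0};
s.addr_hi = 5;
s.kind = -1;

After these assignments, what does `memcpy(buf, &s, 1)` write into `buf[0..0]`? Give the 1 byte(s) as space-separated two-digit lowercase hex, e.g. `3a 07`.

5f

addr_hi (4b) val=5 bits=0x5 at bit 4: 0x50
kind (4b) val=-1 bits=0xf at bit 0: 0x5f
word = 0x5f → big-endian bytes:
  [0]=0x5f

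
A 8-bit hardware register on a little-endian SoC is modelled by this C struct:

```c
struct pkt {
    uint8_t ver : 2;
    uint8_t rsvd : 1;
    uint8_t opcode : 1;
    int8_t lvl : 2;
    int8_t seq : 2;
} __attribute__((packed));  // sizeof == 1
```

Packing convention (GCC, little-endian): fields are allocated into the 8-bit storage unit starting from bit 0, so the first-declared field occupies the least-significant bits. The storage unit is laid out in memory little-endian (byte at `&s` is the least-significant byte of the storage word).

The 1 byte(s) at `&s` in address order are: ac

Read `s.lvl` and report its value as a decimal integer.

-2

[0]=0xac (little-endian) → word 0xac
ver:2 @ bit 0 → (0xac>>0)&0x3 = 0x0
rsvd:1 @ bit 2 → (0xac>>2)&0x1 = 0x1
opcode:1 @ bit 3 → (0xac>>3)&0x1 = 0x1
lvl:2 @ bit 4 → (0xac>>4)&0x3 = 0x2  ←
seq:2 @ bit 6 → (0xac>>6)&0x3 = 0x2
lvl signed 2b, MSB=1: 2 - 4 = -2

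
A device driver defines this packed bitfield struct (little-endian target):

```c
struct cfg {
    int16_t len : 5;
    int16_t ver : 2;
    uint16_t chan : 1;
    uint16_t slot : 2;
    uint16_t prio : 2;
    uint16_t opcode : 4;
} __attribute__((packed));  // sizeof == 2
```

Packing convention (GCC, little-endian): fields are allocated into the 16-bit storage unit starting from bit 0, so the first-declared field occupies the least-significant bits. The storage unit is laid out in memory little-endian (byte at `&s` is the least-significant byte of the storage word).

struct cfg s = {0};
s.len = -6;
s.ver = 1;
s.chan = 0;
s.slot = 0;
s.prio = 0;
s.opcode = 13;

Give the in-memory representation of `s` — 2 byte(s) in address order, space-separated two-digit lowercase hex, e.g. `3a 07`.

3a d0

len:5 = -6 → 0x1a << 0 → word 0x001a
ver:2 = 1 → 0x1 << 5 → word 0x003a
chan:1 = 0 → 0x0 << 7 → word 0x003a
slot:2 = 0 → 0x0 << 8 → word 0x003a
prio:2 = 0 → 0x0 << 10 → word 0x003a
opcode:4 = 13 → 0xd << 12 → word 0xd03a
word = 0xd03a → little-endian bytes:
  [0]=0x3a  [1]=0xd0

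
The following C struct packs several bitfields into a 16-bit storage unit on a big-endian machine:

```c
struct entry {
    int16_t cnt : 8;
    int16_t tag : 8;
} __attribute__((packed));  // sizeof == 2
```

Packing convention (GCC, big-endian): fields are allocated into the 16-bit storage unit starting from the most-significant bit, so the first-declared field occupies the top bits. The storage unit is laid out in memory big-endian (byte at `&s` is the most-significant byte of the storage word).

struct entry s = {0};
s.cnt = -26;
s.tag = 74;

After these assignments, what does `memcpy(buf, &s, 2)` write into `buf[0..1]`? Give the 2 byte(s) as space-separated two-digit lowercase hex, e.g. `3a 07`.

e6 4a

[8+:8] cnt=-26 & 0xff = 0xe6; word=0xe600
[0+:8] tag=74 & 0xff = 0x4a; word=0xe64a
word = 0xe64a → big-endian bytes:
  [0]=0xe6  [1]=0x4a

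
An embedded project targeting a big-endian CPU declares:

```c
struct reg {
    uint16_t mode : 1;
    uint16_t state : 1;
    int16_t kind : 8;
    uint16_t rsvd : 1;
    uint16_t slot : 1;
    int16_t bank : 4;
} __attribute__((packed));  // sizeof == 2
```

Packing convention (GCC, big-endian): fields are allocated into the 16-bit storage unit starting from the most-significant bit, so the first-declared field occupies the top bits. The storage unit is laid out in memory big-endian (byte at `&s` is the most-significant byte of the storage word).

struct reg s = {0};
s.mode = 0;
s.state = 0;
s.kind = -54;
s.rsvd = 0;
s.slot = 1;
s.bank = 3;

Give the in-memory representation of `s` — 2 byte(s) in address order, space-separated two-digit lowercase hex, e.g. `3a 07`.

[15+:1] mode=0 & 0x1 = 0x0; word=0x0000
[14+:1] state=0 & 0x1 = 0x0; word=0x0000
[6+:8] kind=-54 & 0xff = 0xca; word=0x3280
[5+:1] rsvd=0 & 0x1 = 0x0; word=0x3280
[4+:1] slot=1 & 0x1 = 0x1; word=0x3290
[0+:4] bank=3 & 0xf = 0x3; word=0x3293
word = 0x3293 → big-endian bytes:
  [0]=0x32  [1]=0x93

32 93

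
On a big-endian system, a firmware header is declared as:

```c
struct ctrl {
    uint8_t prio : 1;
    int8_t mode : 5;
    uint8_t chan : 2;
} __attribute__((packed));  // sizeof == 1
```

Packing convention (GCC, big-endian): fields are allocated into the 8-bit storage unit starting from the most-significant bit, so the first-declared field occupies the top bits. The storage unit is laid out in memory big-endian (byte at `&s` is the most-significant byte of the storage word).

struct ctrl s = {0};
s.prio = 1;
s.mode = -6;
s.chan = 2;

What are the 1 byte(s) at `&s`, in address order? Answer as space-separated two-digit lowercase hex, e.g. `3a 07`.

prio:1 = 1 → 0x1 << 7 → word 0x80
mode:5 = -6 → 0x1a << 2 → word 0xe8
chan:2 = 2 → 0x2 << 0 → word 0xea
word = 0xea → big-endian bytes:
  [0]=0xea

ea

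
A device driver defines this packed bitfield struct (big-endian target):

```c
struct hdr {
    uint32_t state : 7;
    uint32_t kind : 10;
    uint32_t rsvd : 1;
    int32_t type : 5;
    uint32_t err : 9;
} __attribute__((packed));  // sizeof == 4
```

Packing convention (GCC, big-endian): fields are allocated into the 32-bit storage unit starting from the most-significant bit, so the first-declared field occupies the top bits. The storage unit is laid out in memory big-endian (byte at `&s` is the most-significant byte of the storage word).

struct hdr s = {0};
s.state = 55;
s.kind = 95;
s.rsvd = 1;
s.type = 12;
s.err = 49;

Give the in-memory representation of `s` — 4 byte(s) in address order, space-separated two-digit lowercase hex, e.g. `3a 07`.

[25+:7] state=55 & 0x7f = 0x37; word=0x6e000000
[15+:10] kind=95 & 0x3ff = 0x5f; word=0x6e2f8000
[14+:1] rsvd=1 & 0x1 = 0x1; word=0x6e2fc000
[9+:5] type=12 & 0x1f = 0xc; word=0x6e2fd800
[0+:9] err=49 & 0x1ff = 0x31; word=0x6e2fd831
word = 0x6e2fd831 → big-endian bytes:
  [0]=0x6e  [1]=0x2f  [2]=0xd8  [3]=0x31

6e 2f d8 31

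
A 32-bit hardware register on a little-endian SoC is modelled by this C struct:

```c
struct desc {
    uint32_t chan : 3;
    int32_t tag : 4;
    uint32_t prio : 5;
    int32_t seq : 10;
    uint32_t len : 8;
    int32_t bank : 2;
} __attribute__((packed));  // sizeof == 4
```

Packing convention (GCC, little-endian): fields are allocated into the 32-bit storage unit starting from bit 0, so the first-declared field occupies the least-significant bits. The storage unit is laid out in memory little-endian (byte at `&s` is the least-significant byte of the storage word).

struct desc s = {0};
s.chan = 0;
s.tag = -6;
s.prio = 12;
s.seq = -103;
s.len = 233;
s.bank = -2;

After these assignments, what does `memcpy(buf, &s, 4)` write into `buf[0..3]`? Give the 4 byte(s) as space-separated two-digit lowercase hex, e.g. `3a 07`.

50 96 79 ba

chan (3b) val=0 bits=0x0 at bit 0: 0x00000000
tag (4b) val=-6 bits=0xa at bit 3: 0x00000050
prio (5b) val=12 bits=0xc at bit 7: 0x00000650
seq (10b) val=-103 bits=0x399 at bit 12: 0x00399650
len (8b) val=233 bits=0xe9 at bit 22: 0x3a799650
bank (2b) val=-2 bits=0x2 at bit 30: 0xba799650
word = 0xba799650 → little-endian bytes:
  [0]=0x50  [1]=0x96  [2]=0x79  [3]=0xba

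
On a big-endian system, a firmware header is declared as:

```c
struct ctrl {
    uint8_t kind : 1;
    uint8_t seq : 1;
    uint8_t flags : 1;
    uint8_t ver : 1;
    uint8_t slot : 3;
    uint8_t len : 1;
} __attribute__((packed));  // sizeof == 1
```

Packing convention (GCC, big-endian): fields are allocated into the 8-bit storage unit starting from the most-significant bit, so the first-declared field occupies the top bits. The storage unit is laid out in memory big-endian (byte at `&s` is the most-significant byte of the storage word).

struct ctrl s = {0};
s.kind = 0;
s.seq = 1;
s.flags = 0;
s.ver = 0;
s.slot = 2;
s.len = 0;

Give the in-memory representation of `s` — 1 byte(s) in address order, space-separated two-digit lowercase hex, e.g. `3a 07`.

44

kind:1 = 0 → 0x0 << 7 → word 0x00
seq:1 = 1 → 0x1 << 6 → word 0x40
flags:1 = 0 → 0x0 << 5 → word 0x40
ver:1 = 0 → 0x0 << 4 → word 0x40
slot:3 = 2 → 0x2 << 1 → word 0x44
len:1 = 0 → 0x0 << 0 → word 0x44
word = 0x44 → big-endian bytes:
  [0]=0x44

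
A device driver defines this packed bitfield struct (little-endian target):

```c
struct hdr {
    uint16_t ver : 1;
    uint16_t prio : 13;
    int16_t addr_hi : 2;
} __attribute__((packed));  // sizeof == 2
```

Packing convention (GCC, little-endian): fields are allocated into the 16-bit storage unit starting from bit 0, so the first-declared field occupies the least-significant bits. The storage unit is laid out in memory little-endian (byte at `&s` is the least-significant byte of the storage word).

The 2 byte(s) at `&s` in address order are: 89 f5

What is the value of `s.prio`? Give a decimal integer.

6852

[0]=0x89 [1]=0xf5 (little-endian) → word 0xf589
ver [0+:1] = (word>>0) & 0x1 = 1
prio [1+:13] = (word>>1) & 0x1fff = 6852  ←
addr_hi [14+:2] = (word>>14) & 0x3 = 3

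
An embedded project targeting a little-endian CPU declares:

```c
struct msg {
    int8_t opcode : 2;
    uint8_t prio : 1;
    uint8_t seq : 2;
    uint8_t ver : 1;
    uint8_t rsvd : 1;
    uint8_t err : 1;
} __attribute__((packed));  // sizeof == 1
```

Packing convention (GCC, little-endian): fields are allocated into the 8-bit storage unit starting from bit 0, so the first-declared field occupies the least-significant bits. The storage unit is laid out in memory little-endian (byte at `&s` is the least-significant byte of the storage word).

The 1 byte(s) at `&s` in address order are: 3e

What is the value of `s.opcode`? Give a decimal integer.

[0]=0x3e (little-endian) → word 0x3e
opcode:2 @ bit 0 → (0x3e>>0)&0x3 = 0x2  ←
prio:1 @ bit 2 → (0x3e>>2)&0x1 = 0x1
seq:2 @ bit 3 → (0x3e>>3)&0x3 = 0x3
ver:1 @ bit 5 → (0x3e>>5)&0x1 = 0x1
rsvd:1 @ bit 6 → (0x3e>>6)&0x1 = 0x0
err:1 @ bit 7 → (0x3e>>7)&0x1 = 0x0
opcode signed 2b, MSB=1: 2 - 4 = -2

-2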